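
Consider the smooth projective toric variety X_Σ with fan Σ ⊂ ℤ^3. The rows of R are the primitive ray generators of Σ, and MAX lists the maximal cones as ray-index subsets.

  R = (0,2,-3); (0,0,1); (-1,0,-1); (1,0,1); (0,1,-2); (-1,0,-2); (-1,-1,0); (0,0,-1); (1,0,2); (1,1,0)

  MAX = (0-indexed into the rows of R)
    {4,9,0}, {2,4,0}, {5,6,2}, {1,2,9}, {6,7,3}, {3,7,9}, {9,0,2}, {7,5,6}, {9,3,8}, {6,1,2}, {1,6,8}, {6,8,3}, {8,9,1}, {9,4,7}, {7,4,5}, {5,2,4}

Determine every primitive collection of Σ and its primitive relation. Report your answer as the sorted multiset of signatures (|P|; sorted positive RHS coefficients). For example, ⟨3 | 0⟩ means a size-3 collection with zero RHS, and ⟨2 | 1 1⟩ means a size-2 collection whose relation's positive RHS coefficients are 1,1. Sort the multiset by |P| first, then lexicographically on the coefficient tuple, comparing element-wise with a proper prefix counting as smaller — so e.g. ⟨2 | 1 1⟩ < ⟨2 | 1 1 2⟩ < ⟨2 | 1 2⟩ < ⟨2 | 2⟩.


Primitive collections (22):

  P = {1,7}:  v_{1} + v_{7} = 0 ; sig = ⟨2 | 0⟩
  P = {2,3}:  v_{2} + v_{3} = 0 ; sig = ⟨2 | 0⟩
  P = {5,8}:  v_{5} + v_{8} = 0 ; sig = ⟨2 | 0⟩
  P = {6,9}:  v_{6} + v_{9} = 0 ; sig = ⟨2 | 0⟩
  P = {1,3}:  v_{1} + v_{3} = v_{8} ; sig = ⟨2 | 1⟩
  P = {1,5}:  v_{1} + v_{5} = v_{2} ; sig = ⟨2 | 1⟩
  P = {2,7}:  v_{2} + v_{7} = v_{5} ; sig = ⟨2 | 1⟩
  P = {2,8}:  v_{2} + v_{8} = v_{1} ; sig = ⟨2 | 1⟩
  P = {3,5}:  v_{3} + v_{5} = v_{7} ; sig = ⟨2 | 1⟩
  P = {4,6}:  v_{4} + v_{6} = v_{5} ; sig = ⟨2 | 1⟩
  P = {4,8}:  v_{4} + v_{8} = v_{9} ; sig = ⟨2 | 1⟩
  P = {5,9}:  v_{5} + v_{9} = v_{4} ; sig = ⟨2 | 1⟩
  P = {7,8}:  v_{7} + v_{8} = v_{3} ; sig = ⟨2 | 1⟩
  P = {0,3}:  v_{0} + v_{3} = v_{4} + v_{9} ; sig = ⟨2 | 1 1⟩
  P = {0,6}:  v_{0} + v_{6} = v_{2} + v_{4} ; sig = ⟨2 | 1 1⟩
  P = {1,4}:  v_{1} + v_{4} = v_{2} + v_{9} ; sig = ⟨2 | 1 1⟩
  P = {3,4}:  v_{3} + v_{4} = v_{7} + v_{9} ; sig = ⟨2 | 1 1⟩
  P = {0,5}:  v_{0} + v_{5} = v_{2} + 2·v_{4} ; sig = ⟨2 | 1 2⟩
  P = {0,8}:  v_{0} + v_{8} = v_{2} + 2·v_{9} ; sig = ⟨2 | 1 2⟩
  P = {0,7}:  v_{0} + v_{7} = 2·v_{4} ; sig = ⟨2 | 2⟩
  P = {0,1}:  v_{0} + v_{1} = 2·v_{2} + 2·v_{9} ; sig = ⟨2 | 2 2⟩
  P = {2,4,9}:  v_{2} + v_{4} + v_{9} = v_{0} ; sig = ⟨3 | 1⟩

Hence PRS(X_Σ) =
    ⟨2 | 0⟩
    ⟨2 | 0⟩
    ⟨2 | 0⟩
    ⟨2 | 0⟩
    ⟨2 | 1⟩
    ⟨2 | 1⟩
    ⟨2 | 1⟩
    ⟨2 | 1⟩
    ⟨2 | 1⟩
    ⟨2 | 1⟩
    ⟨2 | 1⟩
    ⟨2 | 1⟩
    ⟨2 | 1⟩
    ⟨2 | 1 1⟩
    ⟨2 | 1 1⟩
    ⟨2 | 1 1⟩
    ⟨2 | 1 1⟩
    ⟨2 | 1 2⟩
    ⟨2 | 1 2⟩
    ⟨2 | 2⟩
    ⟨2 | 2 2⟩
    ⟨3 | 1⟩


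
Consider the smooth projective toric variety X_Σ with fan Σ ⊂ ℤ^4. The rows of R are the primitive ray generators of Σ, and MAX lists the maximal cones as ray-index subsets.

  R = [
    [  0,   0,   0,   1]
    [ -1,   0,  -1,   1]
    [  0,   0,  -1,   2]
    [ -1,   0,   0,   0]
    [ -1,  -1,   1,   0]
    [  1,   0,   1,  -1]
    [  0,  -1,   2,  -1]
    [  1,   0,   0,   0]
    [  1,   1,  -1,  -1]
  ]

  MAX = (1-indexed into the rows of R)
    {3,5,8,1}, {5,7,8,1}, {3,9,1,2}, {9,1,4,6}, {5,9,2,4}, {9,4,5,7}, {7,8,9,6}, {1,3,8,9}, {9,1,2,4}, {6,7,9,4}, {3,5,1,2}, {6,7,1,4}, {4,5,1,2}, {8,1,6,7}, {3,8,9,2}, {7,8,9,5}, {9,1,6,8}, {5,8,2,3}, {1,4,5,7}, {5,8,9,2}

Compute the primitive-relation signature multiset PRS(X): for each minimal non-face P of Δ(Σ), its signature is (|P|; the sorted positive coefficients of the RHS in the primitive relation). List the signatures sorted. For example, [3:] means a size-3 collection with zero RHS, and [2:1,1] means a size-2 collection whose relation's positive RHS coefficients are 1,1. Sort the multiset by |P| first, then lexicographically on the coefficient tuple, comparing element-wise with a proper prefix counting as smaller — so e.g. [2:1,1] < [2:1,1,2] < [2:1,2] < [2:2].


The 11 primitive collections of Σ (r=9, n=4):

  P={2,6}:  v_{2} + v_{6} = 0  so sig = [2:]
  P={4,8}:  v_{4} + v_{8} = 0  so sig = [2:]
  P={2,7}:  v_{2} + v_{7} = v_{5}  so sig = [2:1]
  P={5,6}:  v_{5} + v_{6} = v_{7}  so sig = [2:1]
  P={3,4}:  v_{3} + v_{4} = v_{1} + v_{2}  so sig = [2:1,1]
  P={3,6}:  v_{3} + v_{6} = v_{1} + v_{8}  so sig = [2:1,1]
  P={3,7}:  v_{3} + v_{7} = v_{1} + v_{5} + v_{8}  so sig = [2:1,1,1]
  P={1,5,9}:  v_{1} + v_{5} + v_{9} = 0  so sig = [3:]
  P={1,2,8}:  v_{1} + v_{2} + v_{8} = v_{3}  so sig = [3:1]
  P={1,7,9}:  v_{1} + v_{7} + v_{9} = v_{6}  so sig = [3:1]
  P={3,5,9}:  v_{3} + v_{5} + v_{9} = v_{2} + v_{8}  so sig = [3:1,1]

Hence PRS(X_Σ) =
[[2:], [2:], [2:1], [2:1], [2:1,1], [2:1,1], [2:1,1,1], [3:], [3:1], [3:1], [3:1,1]]


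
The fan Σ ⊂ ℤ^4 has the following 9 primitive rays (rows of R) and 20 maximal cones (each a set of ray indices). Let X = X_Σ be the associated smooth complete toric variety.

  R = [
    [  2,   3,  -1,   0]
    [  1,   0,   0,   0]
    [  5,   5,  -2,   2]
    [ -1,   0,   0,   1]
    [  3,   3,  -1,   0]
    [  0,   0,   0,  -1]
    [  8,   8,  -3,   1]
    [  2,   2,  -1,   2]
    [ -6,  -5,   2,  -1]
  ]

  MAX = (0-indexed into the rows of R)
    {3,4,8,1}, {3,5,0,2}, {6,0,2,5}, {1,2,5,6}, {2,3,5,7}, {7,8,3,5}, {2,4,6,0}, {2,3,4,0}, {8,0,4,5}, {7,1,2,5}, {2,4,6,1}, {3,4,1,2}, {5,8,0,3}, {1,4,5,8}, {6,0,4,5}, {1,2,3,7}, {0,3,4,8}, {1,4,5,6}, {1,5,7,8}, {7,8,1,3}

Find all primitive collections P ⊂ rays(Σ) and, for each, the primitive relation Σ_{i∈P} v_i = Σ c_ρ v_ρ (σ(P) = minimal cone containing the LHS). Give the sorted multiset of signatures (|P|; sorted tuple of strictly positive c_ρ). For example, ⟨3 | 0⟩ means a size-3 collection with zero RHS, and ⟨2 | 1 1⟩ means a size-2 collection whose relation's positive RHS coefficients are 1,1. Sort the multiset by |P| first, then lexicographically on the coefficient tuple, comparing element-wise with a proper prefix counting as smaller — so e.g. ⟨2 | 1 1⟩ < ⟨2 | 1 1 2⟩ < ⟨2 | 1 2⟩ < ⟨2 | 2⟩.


Minimal non-faces — 10 found among 9 rays, 20 max cones:

  P = {0,1}:  v_{0} + v_{1} = v_{4}  →  sig = ⟨2 | 1⟩
  P = {2,8}:  v_{2} + v_{8} = v_{3}  →  sig = ⟨2 | 1⟩
  P = {4,7}:  v_{4} + v_{7} = v_{2}  →  sig = ⟨2 | 1⟩
  P = {6,8}:  v_{6} + v_{8} = v_{0}  →  sig = ⟨2 | 1⟩
  P = {3,6}:  v_{3} + v_{6} = v_{0} + v_{2}  →  sig = ⟨2 | 1 1⟩
  P = {0,7}:  v_{0} + v_{7} = v_{2} + v_{3} + v_{5}  →  sig = ⟨2 | 1 1 1⟩
  P = {6,7}:  v_{6} + v_{7} = 2·v_{2} + v_{5}  →  sig = ⟨2 | 1 2⟩
  P = {1,3,5}:  v_{1} + v_{3} + v_{5} = 0  →  sig = ⟨3 | 0⟩
  P = {2,4,5}:  v_{2} + v_{4} + v_{5} = v_{6}  →  sig = ⟨3 | 1⟩
  P = {3,4,5}:  v_{3} + v_{4} + v_{5} = v_{0}  →  sig = ⟨3 | 1⟩

Hence PRS(X_Σ) =
{ ⟨2 | 1⟩ ×4,  ⟨2 | 1 1⟩,  ⟨2 | 1 1 1⟩,  ⟨2 | 1 2⟩,  ⟨3 | 0⟩,  ⟨3 | 1⟩ ×2 }


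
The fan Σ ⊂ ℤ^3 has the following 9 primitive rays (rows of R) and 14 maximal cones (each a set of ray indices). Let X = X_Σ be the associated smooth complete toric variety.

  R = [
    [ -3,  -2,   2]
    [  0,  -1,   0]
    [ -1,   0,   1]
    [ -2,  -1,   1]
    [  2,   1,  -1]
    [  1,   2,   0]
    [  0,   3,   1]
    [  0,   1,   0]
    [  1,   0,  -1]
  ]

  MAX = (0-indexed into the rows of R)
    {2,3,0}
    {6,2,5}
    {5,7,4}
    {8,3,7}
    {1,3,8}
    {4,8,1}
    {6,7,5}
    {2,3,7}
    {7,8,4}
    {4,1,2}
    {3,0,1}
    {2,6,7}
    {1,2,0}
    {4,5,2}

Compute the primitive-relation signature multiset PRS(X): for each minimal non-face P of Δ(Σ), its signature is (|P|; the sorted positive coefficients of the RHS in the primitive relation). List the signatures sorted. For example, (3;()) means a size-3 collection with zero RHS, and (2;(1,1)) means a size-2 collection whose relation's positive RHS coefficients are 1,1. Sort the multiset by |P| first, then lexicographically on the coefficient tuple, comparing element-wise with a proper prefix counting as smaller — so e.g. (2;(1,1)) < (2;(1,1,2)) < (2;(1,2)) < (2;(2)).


Minimal non-faces — 18 found among 9 rays, 14 max cones:

  {1,7}:  v_{1} + v_{7} = 0  so sig = (2;())
  {2,8}:  v_{2} + v_{8} = 0  so sig = (2;())
  {3,4}:  v_{3} + v_{4} = 0  so sig = (2;())
  {0,4}:  v_{0} + v_{4} = v_{1} + v_{2}  so sig = (2;(1,1))
  {0,7}:  v_{0} + v_{7} = v_{2} + v_{3}  so sig = (2;(1,1))
  {0,8}:  v_{0} + v_{8} = v_{1} + v_{3}  so sig = (2;(1,1))
  {1,5}:  v_{1} + v_{5} = v_{2} + v_{4}  so sig = (2;(1,1))
  {1,6}:  v_{1} + v_{6} = v_{2} + v_{5}  so sig = (2;(1,1))
  {3,5}:  v_{3} + v_{5} = v_{2} + v_{7}  so sig = (2;(1,1))
  {5,8}:  v_{5} + v_{8} = v_{4} + v_{7}  so sig = (2;(1,1))
  {6,8}:  v_{6} + v_{8} = v_{5} + v_{7}  so sig = (2;(1,1))
  {0,6}:  v_{0} + v_{6} = 3·v_{2} + v_{7}  so sig = (2;(1,3))
  {0,5}:  v_{0} + v_{5} = 2·v_{2}  so sig = (2;(2))
  {4,6}:  v_{4} + v_{6} = 2·v_{5}  so sig = (2;(2))
  {3,6}:  v_{3} + v_{6} = 2·v_{2} + 2·v_{7}  so sig = (2;(2,2))
  {1,2,3}:  v_{1} + v_{2} + v_{3} = v_{0}  so sig = (3;(1))
  {2,4,7}:  v_{2} + v_{4} + v_{7} = v_{5}  so sig = (3;(1))
  {2,5,7}:  v_{2} + v_{5} + v_{7} = v_{6}  so sig = (3;(1))

Sorted signature multiset PRS(X):
[(2;()), (2;()), (2;()), (2;(1,1)), (2;(1,1)), (2;(1,1)), (2;(1,1)), (2;(1,1)), (2;(1,1)), (2;(1,1)), (2;(1,1)), (2;(1,3)), (2;(2)), (2;(2)), (2;(2,2)), (3;(1)), (3;(1)), (3;(1))]


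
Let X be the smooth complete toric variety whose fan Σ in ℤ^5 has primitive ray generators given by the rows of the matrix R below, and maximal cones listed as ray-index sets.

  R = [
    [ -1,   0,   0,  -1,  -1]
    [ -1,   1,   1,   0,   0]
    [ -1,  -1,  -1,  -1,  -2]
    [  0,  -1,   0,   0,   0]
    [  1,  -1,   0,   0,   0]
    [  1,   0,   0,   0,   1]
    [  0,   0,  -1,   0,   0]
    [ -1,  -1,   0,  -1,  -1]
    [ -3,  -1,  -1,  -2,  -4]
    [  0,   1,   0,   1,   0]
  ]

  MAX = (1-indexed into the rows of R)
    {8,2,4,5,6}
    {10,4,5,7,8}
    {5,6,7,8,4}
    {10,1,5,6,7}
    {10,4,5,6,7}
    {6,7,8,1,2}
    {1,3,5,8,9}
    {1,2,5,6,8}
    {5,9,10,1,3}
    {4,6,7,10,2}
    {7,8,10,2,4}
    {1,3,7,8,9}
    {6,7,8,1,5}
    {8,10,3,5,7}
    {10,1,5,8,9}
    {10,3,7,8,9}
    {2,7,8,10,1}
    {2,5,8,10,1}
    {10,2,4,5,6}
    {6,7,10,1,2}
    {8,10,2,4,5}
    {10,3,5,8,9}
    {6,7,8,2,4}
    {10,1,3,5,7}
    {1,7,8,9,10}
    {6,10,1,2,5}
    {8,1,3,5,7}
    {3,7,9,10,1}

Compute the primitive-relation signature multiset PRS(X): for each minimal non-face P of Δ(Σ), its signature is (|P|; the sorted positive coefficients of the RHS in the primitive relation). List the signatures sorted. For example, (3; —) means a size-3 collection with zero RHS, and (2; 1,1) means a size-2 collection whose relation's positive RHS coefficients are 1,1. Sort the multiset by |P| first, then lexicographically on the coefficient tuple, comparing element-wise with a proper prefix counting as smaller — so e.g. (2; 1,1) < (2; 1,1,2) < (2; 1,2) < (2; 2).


Minimal non-faces — 12 found among 10 rays, 28 max cones:

  • {1,4}:  v_{1} + v_{4} = v_{8} — sig = (2; 1)
  • {6,9}:  v_{6} + v_{9} = v_{1} + v_{3} — sig = (2; 1,1)
  • {2,3}:  v_{2} + v_{3} = v_{1} + v_{8} + v_{10} — sig = (2; 1,1,1)
  • {3,6}:  v_{3} + v_{6} = v_{1} + v_{5} + v_{7} — sig = (2; 1,1,1)
  • {3,4}:  v_{3} + v_{4} = v_{5} + v_{7} + 2·v_{8} + v_{10} — sig = (2; 1,1,1,2)
  • {4,9}:  v_{4} + v_{9} = v_{3} + 2·v_{8} + v_{10} — sig = (2; 1,1,2)
  • {2,9}:  v_{2} + v_{9} = 2·v_{1} + 2·v_{8} + 2·v_{10} — sig = (2; 2,2,2)
  • {2,5,7}:  v_{2} + v_{5} + v_{7} = 0 — sig = (3; —)
  • {6,8,10}:  v_{6} + v_{8} + v_{10} = 0 — sig = (3; —)
  • {5,7,9}:  v_{5} + v_{7} + v_{9} = 2·v_{3} — sig = (3; 2)
  • {1,3,8,10}:  v_{1} + v_{3} + v_{8} + v_{10} = v_{9} — sig = (4; 1)
  • {1,5,7,8,10}:  v_{1} + v_{5} + v_{7} + v_{8} + v_{10} = v_{3} — sig = (5; 1)

Sorted signature multiset PRS(X):
    (2; 1)
    (2; 1,1)
    (2; 1,1,1)
    (2; 1,1,1)
    (2; 1,1,1,2)
    (2; 1,1,2)
    (2; 2,2,2)
    (3; —)
    (3; —)
    (3; 2)
    (4; 1)
    (5; 1)


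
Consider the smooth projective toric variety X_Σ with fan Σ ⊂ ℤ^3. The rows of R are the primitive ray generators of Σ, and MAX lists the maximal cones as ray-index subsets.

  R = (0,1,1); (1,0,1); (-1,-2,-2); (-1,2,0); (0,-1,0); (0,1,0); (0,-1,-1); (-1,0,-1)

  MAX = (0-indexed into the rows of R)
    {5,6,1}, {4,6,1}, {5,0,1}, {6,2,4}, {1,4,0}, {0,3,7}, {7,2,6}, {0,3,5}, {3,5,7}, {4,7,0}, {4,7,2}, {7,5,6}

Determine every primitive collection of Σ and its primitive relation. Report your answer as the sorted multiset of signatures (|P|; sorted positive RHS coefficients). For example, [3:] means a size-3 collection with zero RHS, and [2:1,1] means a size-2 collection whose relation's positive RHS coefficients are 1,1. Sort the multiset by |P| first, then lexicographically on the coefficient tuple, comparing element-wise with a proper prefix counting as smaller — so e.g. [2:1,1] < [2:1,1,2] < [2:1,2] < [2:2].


12 minimal non-faces of Δ(Σ) (on 8 rays):

  P = {0,6}:  v_{0} + v_{6} = 0 — sig = [2:]
  P = {1,7}:  v_{1} + v_{7} = 0 — sig = [2:]
  P = {4,5}:  v_{4} + v_{5} = 0 — sig = [2:]
  P = {0,2}:  v_{0} + v_{2} = v_{4} + v_{7} — sig = [2:1,1]
  P = {1,2}:  v_{1} + v_{2} = v_{4} + v_{6} — sig = [2:1,1]
  P = {1,3}:  v_{1} + v_{3} = v_{0} + v_{5} — sig = [2:1,1]
  P = {2,5}:  v_{2} + v_{5} = v_{6} + v_{7} — sig = [2:1,1]
  P = {3,4}:  v_{3} + v_{4} = v_{0} + v_{7} — sig = [2:1,1]
  P = {3,6}:  v_{3} + v_{6} = v_{5} + v_{7} — sig = [2:1,1]
  P = {2,3}:  v_{2} + v_{3} = 2·v_{7} — sig = [2:2]
  P = {0,5,7}:  v_{0} + v_{5} + v_{7} = v_{3} — sig = [3:1]
  P = {4,6,7}:  v_{4} + v_{6} + v_{7} = v_{2} — sig = [3:1]

Sorted signature multiset PRS(X):
    [2:]
    [2:]
    [2:]
    [2:1,1]
    [2:1,1]
    [2:1,1]
    [2:1,1]
    [2:1,1]
    [2:1,1]
    [2:2]
    [3:1]
    [3:1]


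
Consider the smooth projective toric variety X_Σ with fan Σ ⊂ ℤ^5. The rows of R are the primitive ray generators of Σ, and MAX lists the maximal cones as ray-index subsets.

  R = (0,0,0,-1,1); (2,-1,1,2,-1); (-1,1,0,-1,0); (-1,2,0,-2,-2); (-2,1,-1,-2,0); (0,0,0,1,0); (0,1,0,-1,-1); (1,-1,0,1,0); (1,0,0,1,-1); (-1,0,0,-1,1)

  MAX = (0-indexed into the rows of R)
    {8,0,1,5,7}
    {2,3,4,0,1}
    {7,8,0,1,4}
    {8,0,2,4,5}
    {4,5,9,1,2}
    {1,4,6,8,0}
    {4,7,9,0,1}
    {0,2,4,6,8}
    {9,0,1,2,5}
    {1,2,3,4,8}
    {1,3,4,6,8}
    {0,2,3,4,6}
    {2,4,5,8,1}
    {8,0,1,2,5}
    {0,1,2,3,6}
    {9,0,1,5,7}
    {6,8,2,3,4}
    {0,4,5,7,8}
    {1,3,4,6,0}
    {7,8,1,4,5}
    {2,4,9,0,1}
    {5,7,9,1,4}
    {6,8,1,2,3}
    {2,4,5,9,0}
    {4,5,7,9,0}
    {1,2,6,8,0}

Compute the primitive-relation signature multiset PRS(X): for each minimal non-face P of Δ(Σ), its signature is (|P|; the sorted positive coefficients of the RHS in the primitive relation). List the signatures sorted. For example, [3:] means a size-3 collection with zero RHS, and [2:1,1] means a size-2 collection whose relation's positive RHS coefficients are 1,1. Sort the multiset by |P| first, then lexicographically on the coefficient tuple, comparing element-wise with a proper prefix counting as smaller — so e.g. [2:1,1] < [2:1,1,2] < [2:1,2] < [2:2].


Σ has 12 primitive collections:

  P={2,7}:  v_{2} + v_{7} = 0  →  sig = [2:]
  P={8,9}:  v_{8} + v_{9} = 0  →  sig = [2:]
  P={5,6}:  v_{5} + v_{6} = v_{2} + v_{8}  →  sig = [2:1,1]
  P={3,7}:  v_{3} + v_{7} = v_{1} + v_{4} + v_{6}  →  sig = [2:1,1,1]
  P={6,7}:  v_{6} + v_{7} = v_{0} + v_{1} + v_{4} + v_{8}  →  sig = [2:1,1,1,1]
  P={6,9}:  v_{6} + v_{9} = v_{0} + v_{1} + v_{2} + v_{4}  →  sig = [2:1,1,1,1]
  P={3,5}:  v_{3} + v_{5} = v_{1} + 2·v_{2} + v_{4} + v_{8}  →  sig = [2:1,1,1,2]
  P={3,9}:  v_{3} + v_{9} = v_{0} + 2·v_{1} + 2·v_{2} + 2·v_{4}  →  sig = [2:1,2,2,2]
  P={0,3,8}:  v_{0} + v_{3} + v_{8} = 2·v_{6}  →  sig = [3:2]
  P={0,1,4,5}:  v_{0} + v_{1} + v_{4} + v_{5} = 0  →  sig = [4:]
  P={1,2,4,6}:  v_{1} + v_{2} + v_{4} + v_{6} = v_{3}  →  sig = [4:1]
  P={0,1,2,4,8}:  v_{0} + v_{1} + v_{2} + v_{4} + v_{8} = v_{6}  →  sig = [5:1]

so the primitive-relation signature multiset is
[[2:], [2:], [2:1,1], [2:1,1,1], [2:1,1,1,1], [2:1,1,1,1], [2:1,1,1,2], [2:1,2,2,2], [3:2], [4:], [4:1], [5:1]]


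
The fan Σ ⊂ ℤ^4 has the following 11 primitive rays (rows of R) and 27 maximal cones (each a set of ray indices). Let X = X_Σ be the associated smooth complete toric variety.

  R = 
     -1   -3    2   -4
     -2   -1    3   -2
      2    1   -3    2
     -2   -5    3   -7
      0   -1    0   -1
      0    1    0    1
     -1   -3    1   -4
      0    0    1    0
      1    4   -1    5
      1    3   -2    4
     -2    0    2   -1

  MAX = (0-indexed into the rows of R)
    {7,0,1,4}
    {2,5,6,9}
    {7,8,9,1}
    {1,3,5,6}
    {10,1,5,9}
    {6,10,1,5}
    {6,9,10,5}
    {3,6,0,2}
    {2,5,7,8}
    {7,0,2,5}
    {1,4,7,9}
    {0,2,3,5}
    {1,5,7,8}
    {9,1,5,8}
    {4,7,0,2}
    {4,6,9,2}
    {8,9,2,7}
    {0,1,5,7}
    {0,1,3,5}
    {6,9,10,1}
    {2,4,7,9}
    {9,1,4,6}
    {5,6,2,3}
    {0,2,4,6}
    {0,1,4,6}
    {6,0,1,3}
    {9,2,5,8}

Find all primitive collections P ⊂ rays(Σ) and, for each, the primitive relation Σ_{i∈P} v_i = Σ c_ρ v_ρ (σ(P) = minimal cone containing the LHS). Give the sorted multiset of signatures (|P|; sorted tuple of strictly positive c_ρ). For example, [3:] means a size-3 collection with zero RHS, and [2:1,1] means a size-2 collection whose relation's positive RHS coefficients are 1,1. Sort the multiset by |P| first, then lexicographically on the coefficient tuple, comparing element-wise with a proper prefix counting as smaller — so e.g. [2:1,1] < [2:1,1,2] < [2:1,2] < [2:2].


Primitive collections (20):

  P={0,9}:  v_{0} + v_{9} = 0 — sig = [2:]
  P={1,2}:  v_{1} + v_{2} = 0 — sig = [2:]
  P={4,5}:  v_{4} + v_{5} = 0 — sig = [2:]
  P={6,7}:  v_{6} + v_{7} = v_{0} — sig = [2:1]
  P={6,8}:  v_{6} + v_{8} = v_{5} — sig = [2:1]
  P={0,8}:  v_{0} + v_{8} = v_{5} + v_{7} — sig = [2:1,1]
  P={3,4}:  v_{3} + v_{4} = v_{0} + v_{6} — sig = [2:1,1]
  P={3,9}:  v_{3} + v_{9} = v_{5} + v_{6} — sig = [2:1,1]
  P={4,8}:  v_{4} + v_{8} = v_{7} + v_{9} — sig = [2:1,1]
  P={7,10}:  v_{7} + v_{10} = v_{1} + v_{5} — sig = [2:1,1]
  P={0,10}:  v_{0} + v_{10} = v_{1} + v_{5} + v_{6} — sig = [2:1,1,1]
  P={2,10}:  v_{2} + v_{10} = v_{5} + v_{6} + v_{9} — sig = [2:1,1,1]
  P={4,10}:  v_{4} + v_{10} = v_{1} + v_{6} + v_{9} — sig = [2:1,1,1]
  P={8,10}:  v_{8} + v_{10} = v_{1} + 2·v_{5} + v_{9} — sig = [2:1,1,2]
  P={3,7}:  v_{3} + v_{7} = 2·v_{0} + v_{5} — sig = [2:1,2]
  P={3,8}:  v_{3} + v_{8} = v_{0} + 2·v_{5} — sig = [2:1,2]
  P={3,10}:  v_{3} + v_{10} = v_{1} + 2·v_{5} + 2·v_{6} — sig = [2:1,2,2]
  P={0,5,6}:  v_{0} + v_{5} + v_{6} = v_{3} — sig = [3:1]
  P={5,7,9}:  v_{5} + v_{7} + v_{9} = v_{8} — sig = [3:1]
  P={1,5,6,9}:  v_{1} + v_{5} + v_{6} + v_{9} = v_{10} — sig = [4:1]

Hence PRS(X_Σ) =
{ [2:] ×3,  [2:1] ×2,  [2:1,1] ×5,  [2:1,1,1] ×3,  [2:1,1,2],  [2:1,2] ×2,  [2:1,2,2],  [3:1] ×2,  [4:1] }


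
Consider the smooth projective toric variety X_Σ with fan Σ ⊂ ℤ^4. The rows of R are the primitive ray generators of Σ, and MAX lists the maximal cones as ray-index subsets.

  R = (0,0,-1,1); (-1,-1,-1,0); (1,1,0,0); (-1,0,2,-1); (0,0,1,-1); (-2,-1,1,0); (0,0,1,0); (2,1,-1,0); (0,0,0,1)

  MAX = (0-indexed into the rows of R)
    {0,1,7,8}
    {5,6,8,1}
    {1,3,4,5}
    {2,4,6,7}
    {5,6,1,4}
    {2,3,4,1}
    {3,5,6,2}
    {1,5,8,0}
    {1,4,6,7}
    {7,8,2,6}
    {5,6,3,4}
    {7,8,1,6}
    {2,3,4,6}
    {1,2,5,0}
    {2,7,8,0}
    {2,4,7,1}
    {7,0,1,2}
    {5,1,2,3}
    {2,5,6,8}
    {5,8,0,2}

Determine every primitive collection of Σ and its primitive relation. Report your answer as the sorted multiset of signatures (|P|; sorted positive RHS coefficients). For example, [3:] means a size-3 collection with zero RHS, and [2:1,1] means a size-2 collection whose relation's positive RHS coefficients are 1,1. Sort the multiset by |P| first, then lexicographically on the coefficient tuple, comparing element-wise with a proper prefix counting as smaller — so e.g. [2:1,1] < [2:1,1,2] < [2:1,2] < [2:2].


11 minimal non-faces of Δ(Σ) (on 9 rays):

  • {0,4}:  v_{0} + v_{4} = 0 ; sig = [2:]
  • {5,7}:  v_{5} + v_{7} = 0 ; sig = [2:]
  • {0,6}:  v_{0} + v_{6} = v_{8} ; sig = [2:1]
  • {4,8}:  v_{4} + v_{8} = v_{6} ; sig = [2:1]
  • {0,3}:  v_{0} + v_{3} = v_{2} + v_{5} ; sig = [2:1,1]
  • {3,7}:  v_{3} + v_{7} = v_{2} + v_{4} ; sig = [2:1,1]
  • {3,8}:  v_{3} + v_{8} = v_{2} + v_{5} + v_{6} ; sig = [2:1,1,1]
  • {1,2,6}:  v_{1} + v_{2} + v_{6} = 0 ; sig = [3:]
  • {1,2,8}:  v_{1} + v_{2} + v_{8} = v_{0} ; sig = [3:1]
  • {2,4,5}:  v_{2} + v_{4} + v_{5} = v_{3} ; sig = [3:1]
  • {1,3,6}:  v_{1} + v_{3} + v_{6} = v_{4} + v_{5} ; sig = [3:1,1]

Hence PRS(X_Σ) =
    [2:]
    [2:]
    [2:1]
    [2:1]
    [2:1,1]
    [2:1,1]
    [2:1,1,1]
    [3:]
    [3:1]
    [3:1]
    [3:1,1]


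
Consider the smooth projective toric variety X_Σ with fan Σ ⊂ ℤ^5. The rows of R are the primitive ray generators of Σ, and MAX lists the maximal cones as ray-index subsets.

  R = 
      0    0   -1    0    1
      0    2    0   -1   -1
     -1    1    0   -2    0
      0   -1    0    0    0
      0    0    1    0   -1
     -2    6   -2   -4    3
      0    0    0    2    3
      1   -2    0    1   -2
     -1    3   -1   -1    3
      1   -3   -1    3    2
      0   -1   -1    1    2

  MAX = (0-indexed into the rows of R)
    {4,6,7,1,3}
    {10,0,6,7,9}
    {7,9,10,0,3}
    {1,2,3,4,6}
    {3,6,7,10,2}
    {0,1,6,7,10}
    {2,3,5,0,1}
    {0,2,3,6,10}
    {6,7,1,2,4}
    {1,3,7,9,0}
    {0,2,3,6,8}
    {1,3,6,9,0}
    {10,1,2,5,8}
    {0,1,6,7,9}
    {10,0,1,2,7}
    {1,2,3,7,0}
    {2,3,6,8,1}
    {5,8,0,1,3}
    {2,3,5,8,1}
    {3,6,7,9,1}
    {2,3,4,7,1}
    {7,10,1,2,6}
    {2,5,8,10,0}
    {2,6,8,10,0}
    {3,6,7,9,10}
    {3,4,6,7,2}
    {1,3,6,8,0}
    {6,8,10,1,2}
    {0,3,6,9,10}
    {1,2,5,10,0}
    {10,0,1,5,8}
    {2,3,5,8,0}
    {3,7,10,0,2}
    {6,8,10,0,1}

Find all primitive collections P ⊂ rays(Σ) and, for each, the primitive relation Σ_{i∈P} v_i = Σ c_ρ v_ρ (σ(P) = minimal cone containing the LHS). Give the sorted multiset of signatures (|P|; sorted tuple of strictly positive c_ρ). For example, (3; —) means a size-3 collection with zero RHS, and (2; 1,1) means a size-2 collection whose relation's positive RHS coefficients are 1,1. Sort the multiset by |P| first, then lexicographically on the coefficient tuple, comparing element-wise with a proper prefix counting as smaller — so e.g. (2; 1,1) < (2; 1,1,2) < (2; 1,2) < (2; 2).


Δ(Σ) — 11 vertices, 20 min non-faces:

  P = {0,4}:  v_{0} + v_{4} = 0  ⟹  sig = (2; —)
  P = {2,9}:  v_{2} + v_{9} = v_{3} + v_{10}  ⟹  sig = (2; 1,1)
  P = {7,8}:  v_{7} + v_{8} = v_{1} + v_{10}  ⟹  sig = (2; 1,1)
  P = {4,5}:  v_{4} + v_{5} = v_{1} + v_{2} + v_{8}  ⟹  sig = (2; 1,1,1)
  P = {4,8}:  v_{4} + v_{8} = v_{1} + v_{2} + v_{6}  ⟹  sig = (2; 1,1,1)
  P = {4,9}:  v_{4} + v_{9} = v_{3} + v_{6} + v_{7}  ⟹  sig = (2; 1,1,1)
  P = {4,10}:  v_{4} + v_{10} = v_{2} + v_{6} + v_{7}  ⟹  sig = (2; 1,1,1)
  P = {5,7}:  v_{5} + v_{7} = v_{0} + 2·v_{1} + v_{2} + v_{10}  ⟹  sig = (2; 1,1,1,2)
  P = {5,9}:  v_{5} + v_{9} = 2·v_{0} + v_{8}  ⟹  sig = (2; 1,2)
  P = {8,9}:  v_{8} + v_{9} = 2·v_{0} + v_{6}  ⟹  sig = (2; 1,2)
  P = {5,6}:  v_{5} + v_{6} = 2·v_{8}  ⟹  sig = (2; 2)
  P = {1,3,10}:  v_{1} + v_{3} + v_{10} = v_{0}  ⟹  sig = (3; 1)
  P = {1,9,10}:  v_{1} + v_{9} + v_{10} = 2·v_{0} + v_{6} + v_{7}  ⟹  sig = (3; 1,1,2)
  P = {3,5,10}:  v_{3} + v_{5} + v_{10} = 2·v_{0} + v_{2} + v_{8}  ⟹  sig = (3; 1,1,2)
  P = {3,8,10}:  v_{3} + v_{8} + v_{10} = 2·v_{0} + v_{2} + v_{6}  ⟹  sig = (3; 1,1,2)
  P = {0,1,2,6}:  v_{0} + v_{1} + v_{2} + v_{6} = v_{8}  ⟹  sig = (4; 1)
  P = {0,1,2,8}:  v_{0} + v_{1} + v_{2} + v_{8} = v_{5}  ⟹  sig = (4; 1)
  P = {0,2,6,7}:  v_{0} + v_{2} + v_{6} + v_{7} = v_{10}  ⟹  sig = (4; 1)
  P = {0,3,6,7}:  v_{0} + v_{3} + v_{6} + v_{7} = v_{9}  ⟹  sig = (4; 1)
  P = {1,2,3,6,7}:  v_{1} + v_{2} + v_{3} + v_{6} + v_{7} = 0  ⟹  sig = (5; —)

Signatures (|P|; sorted positive RHS coefficients), sorted:
[(2; —), (2; 1,1), (2; 1,1), (2; 1,1,1), (2; 1,1,1), (2; 1,1,1), (2; 1,1,1), (2; 1,1,1,2), (2; 1,2), (2; 1,2), (2; 2), (3; 1), (3; 1,1,2), (3; 1,1,2), (3; 1,1,2), (4; 1), (4; 1), (4; 1), (4; 1), (5; —)]


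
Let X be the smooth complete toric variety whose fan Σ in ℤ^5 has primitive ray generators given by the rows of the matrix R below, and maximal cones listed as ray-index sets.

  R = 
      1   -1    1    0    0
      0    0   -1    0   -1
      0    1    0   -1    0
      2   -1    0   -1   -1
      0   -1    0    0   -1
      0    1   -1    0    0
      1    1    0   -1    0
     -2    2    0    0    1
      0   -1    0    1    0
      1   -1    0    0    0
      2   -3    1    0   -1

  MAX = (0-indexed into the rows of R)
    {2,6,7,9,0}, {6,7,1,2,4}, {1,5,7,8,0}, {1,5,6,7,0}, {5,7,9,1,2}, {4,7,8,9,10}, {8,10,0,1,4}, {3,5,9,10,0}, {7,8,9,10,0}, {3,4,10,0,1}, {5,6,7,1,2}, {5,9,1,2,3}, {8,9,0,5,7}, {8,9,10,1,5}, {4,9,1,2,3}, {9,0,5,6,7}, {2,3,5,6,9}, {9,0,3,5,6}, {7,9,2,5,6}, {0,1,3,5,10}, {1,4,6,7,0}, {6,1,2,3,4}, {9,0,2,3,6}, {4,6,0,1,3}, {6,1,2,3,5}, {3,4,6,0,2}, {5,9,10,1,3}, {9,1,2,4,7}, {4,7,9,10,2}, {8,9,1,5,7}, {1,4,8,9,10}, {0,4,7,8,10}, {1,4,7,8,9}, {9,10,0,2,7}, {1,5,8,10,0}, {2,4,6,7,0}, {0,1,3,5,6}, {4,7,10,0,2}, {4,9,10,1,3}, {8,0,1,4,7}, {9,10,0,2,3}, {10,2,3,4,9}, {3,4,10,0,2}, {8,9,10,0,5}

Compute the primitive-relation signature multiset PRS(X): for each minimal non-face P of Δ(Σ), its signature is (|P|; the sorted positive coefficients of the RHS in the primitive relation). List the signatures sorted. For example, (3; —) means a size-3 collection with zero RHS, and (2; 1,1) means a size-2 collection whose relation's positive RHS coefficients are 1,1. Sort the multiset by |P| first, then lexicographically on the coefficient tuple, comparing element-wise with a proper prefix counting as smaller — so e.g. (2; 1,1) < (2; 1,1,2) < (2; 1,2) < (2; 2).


16 collections generate NE(X_Σ); each relation:

  {2,8}:  v_{2} + v_{8} = 0  so sig = (2; —)
  {3,7}:  v_{3} + v_{7} = v_{2}  so sig = (2; 1)
  {4,5}:  v_{4} + v_{5} = v_{1}  so sig = (2; 1)
  {3,8}:  v_{3} + v_{8} = v_{5} + v_{10}  so sig = (2; 1,1)
  {6,8}:  v_{6} + v_{8} = v_{0} + v_{5}  so sig = (2; 1,1)
  {6,10}:  v_{6} + v_{10} = v_{0} + v_{3}  so sig = (2; 1,1)
  {5,7,10}:  v_{5} + v_{7} + v_{10} = 0  so sig = (3; —)
  {0,2,5}:  v_{0} + v_{2} + v_{5} = v_{6}  so sig = (3; 1)
  {0,4,9}:  v_{0} + v_{4} + v_{9} = v_{10}  so sig = (3; 1)
  {1,7,10}:  v_{1} + v_{7} + v_{10} = v_{4}  so sig = (3; 1)
  {2,5,10}:  v_{2} + v_{5} + v_{10} = v_{3}  so sig = (3; 1)
  {4,6,9}:  v_{4} + v_{6} + v_{9} = v_{3}  so sig = (3; 1)
  {0,1,2}:  v_{0} + v_{1} + v_{2} = v_{4} + v_{6}  so sig = (3; 1,1)
  {0,1,9}:  v_{0} + v_{1} + v_{9} = v_{5} + v_{10}  so sig = (3; 1,1)
  {1,2,10}:  v_{1} + v_{2} + v_{10} = v_{3} + v_{4}  so sig = (3; 1,1)
  {1,6,9}:  v_{1} + v_{6} + v_{9} = v_{3} + v_{5}  so sig = (3; 1,1)

Sorted signature multiset PRS(X):
[(2; —), (2; 1), (2; 1), (2; 1,1), (2; 1,1), (2; 1,1), (3; —), (3; 1), (3; 1), (3; 1), (3; 1), (3; 1), (3; 1,1), (3; 1,1), (3; 1,1), (3; 1,1)]


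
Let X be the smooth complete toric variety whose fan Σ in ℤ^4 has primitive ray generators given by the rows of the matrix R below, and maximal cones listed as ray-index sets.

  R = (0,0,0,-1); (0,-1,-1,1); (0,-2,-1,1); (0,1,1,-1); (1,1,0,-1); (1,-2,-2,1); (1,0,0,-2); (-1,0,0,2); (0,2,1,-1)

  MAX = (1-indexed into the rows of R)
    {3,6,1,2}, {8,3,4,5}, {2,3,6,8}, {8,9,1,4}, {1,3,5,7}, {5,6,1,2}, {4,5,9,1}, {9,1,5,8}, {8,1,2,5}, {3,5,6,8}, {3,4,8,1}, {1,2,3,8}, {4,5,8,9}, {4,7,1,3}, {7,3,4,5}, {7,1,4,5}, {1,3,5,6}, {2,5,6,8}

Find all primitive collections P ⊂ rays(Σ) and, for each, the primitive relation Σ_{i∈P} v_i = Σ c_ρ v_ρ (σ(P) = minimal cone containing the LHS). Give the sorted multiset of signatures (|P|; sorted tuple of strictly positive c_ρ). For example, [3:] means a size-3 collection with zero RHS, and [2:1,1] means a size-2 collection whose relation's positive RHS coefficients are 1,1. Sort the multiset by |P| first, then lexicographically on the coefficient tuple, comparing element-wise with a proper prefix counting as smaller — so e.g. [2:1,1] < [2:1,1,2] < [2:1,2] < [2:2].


Primitive collections (14):

  P = {2,4}:  v_{2} + v_{4} = 0  ⇒ sig = [2:]
  P = {3,9}:  v_{3} + v_{9} = 0  ⇒ sig = [2:]
  P = {7,8}:  v_{7} + v_{8} = 0  ⇒ sig = [2:]
  P = {4,6}:  v_{4} + v_{6} = v_{3} + v_{5}  ⇒ sig = [2:1,1]
  P = {6,9}:  v_{6} + v_{9} = v_{2} + v_{5}  ⇒ sig = [2:1,1]
  P = {2,7}:  v_{2} + v_{7} = v_{1} + v_{3} + v_{5}  ⇒ sig = [2:1,1,1]
  P = {2,9}:  v_{2} + v_{9} = v_{1} + v_{5} + v_{8}  ⇒ sig = [2:1,1,1]
  P = {7,9}:  v_{7} + v_{9} = v_{1} + v_{4} + v_{5}  ⇒ sig = [2:1,1,1]
  P = {6,7}:  v_{6} + v_{7} = v_{1} + 2·v_{3} + 2·v_{5}  ⇒ sig = [2:1,2,2]
  P = {2,3,5}:  v_{2} + v_{3} + v_{5} = v_{6}  ⇒ sig = [3:1]
  P = {1,6,8}:  v_{1} + v_{6} + v_{8} = 2·v_{2}  ⇒ sig = [3:2]
  P = {1,3,4,5}:  v_{1} + v_{3} + v_{4} + v_{5} = v_{7}  ⇒ sig = [4:1]
  P = {1,3,5,8}:  v_{1} + v_{3} + v_{5} + v_{8} = v_{2}  ⇒ sig = [4:1]
  P = {1,4,5,8}:  v_{1} + v_{4} + v_{5} + v_{8} = v_{9}  ⇒ sig = [4:1]

Hence PRS(X_Σ) =
{ [2:] ×3,  [2:1,1] ×2,  [2:1,1,1] ×3,  [2:1,2,2],  [3:1],  [3:2],  [4:1] ×3 }


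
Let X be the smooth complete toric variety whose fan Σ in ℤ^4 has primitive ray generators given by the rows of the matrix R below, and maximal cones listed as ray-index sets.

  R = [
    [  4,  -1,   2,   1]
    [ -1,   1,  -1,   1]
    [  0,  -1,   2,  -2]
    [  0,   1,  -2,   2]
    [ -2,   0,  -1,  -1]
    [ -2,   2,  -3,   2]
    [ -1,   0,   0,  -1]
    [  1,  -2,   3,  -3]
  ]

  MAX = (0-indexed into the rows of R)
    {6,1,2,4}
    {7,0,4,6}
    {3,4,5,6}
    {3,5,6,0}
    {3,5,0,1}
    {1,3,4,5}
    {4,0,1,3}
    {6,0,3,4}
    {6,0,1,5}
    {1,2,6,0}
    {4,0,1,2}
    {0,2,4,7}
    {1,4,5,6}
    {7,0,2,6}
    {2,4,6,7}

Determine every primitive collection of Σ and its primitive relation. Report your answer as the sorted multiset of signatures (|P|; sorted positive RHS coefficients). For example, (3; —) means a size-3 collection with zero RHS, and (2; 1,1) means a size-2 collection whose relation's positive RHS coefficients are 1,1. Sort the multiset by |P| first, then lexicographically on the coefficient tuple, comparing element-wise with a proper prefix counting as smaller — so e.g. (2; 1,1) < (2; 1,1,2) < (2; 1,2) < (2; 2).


9 minimal non-faces of Δ(Σ) (on 8 rays):

  P={2,3}:  v_{2} + v_{3} = 0  ⟹  sig = (2; —)
  P={1,7}:  v_{1} + v_{7} = v_{2}  ⟹  sig = (2; 1)
  P={5,7}:  v_{5} + v_{7} = v_{6}  ⟹  sig = (2; 1)
  P={2,5}:  v_{2} + v_{5} = v_{1} + v_{6}  ⟹  sig = (2; 1,1)
  P={3,7}:  v_{3} + v_{7} = v_{0} + v_{4} + v_{6}  ⟹  sig = (2; 1,1,1)
  P={0,4,5}:  v_{0} + v_{4} + v_{5} = v_{3}  ⟹  sig = (3; 1)
  P={1,3,6}:  v_{1} + v_{3} + v_{6} = v_{5}  ⟹  sig = (3; 1)
  P={0,1,4,6}:  v_{0} + v_{1} + v_{4} + v_{6} = 0  ⟹  sig = (4; —)
  P={0,2,4,6}:  v_{0} + v_{2} + v_{4} + v_{6} = v_{7}  ⟹  sig = (4; 1)

Signatures (|P|; sorted positive RHS coefficients), sorted:
    (2; —)
    (2; 1)
    (2; 1)
    (2; 1,1)
    (2; 1,1,1)
    (3; 1)
    (3; 1)
    (4; —)
    (4; 1)


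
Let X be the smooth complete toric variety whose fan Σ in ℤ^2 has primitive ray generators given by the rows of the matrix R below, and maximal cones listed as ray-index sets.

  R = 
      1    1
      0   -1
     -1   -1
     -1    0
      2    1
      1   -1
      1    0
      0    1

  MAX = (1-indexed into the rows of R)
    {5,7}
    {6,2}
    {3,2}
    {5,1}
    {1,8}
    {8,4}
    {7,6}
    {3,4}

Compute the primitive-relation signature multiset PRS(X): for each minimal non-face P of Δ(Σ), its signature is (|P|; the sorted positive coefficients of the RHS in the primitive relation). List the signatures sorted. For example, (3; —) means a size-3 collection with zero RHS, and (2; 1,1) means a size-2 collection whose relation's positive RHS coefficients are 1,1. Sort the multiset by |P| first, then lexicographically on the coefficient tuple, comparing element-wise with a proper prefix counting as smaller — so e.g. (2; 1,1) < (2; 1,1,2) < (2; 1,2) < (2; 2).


The 20 primitive collections of Σ (r=8, n=2):

  P = {1,3}:  v_{1} + v_{3} = 0 ; sig = (2; —)
  P = {2,8}:  v_{2} + v_{8} = 0 ; sig = (2; —)
  P = {4,7}:  v_{4} + v_{7} = 0 ; sig = (2; —)
  P = {1,2}:  v_{1} + v_{2} = v_{7} ; sig = (2; 1)
  P = {1,4}:  v_{1} + v_{4} = v_{8} ; sig = (2; 1)
  P = {1,7}:  v_{1} + v_{7} = v_{5} ; sig = (2; 1)
  P = {2,4}:  v_{2} + v_{4} = v_{3} ; sig = (2; 1)
  P = {2,7}:  v_{2} + v_{7} = v_{6} ; sig = (2; 1)
  P = {3,5}:  v_{3} + v_{5} = v_{7} ; sig = (2; 1)
  P = {3,7}:  v_{3} + v_{7} = v_{2} ; sig = (2; 1)
  P = {3,8}:  v_{3} + v_{8} = v_{4} ; sig = (2; 1)
  P = {4,5}:  v_{4} + v_{5} = v_{1} ; sig = (2; 1)
  P = {4,6}:  v_{4} + v_{6} = v_{2} ; sig = (2; 1)
  P = {6,8}:  v_{6} + v_{8} = v_{7} ; sig = (2; 1)
  P = {7,8}:  v_{7} + v_{8} = v_{1} ; sig = (2; 1)
  P = {1,6}:  v_{1} + v_{6} = 2·v_{7} ; sig = (2; 2)
  P = {2,5}:  v_{2} + v_{5} = 2·v_{7} ; sig = (2; 2)
  P = {3,6}:  v_{3} + v_{6} = 2·v_{2} ; sig = (2; 2)
  P = {5,8}:  v_{5} + v_{8} = 2·v_{1} ; sig = (2; 2)
  P = {5,6}:  v_{5} + v_{6} = 3·v_{7} ; sig = (2; 3)

Signatures (|P|; sorted positive RHS coefficients), sorted:
{ (2; —) ×3,  (2; 1) ×12,  (2; 2) ×4,  (2; 3) }


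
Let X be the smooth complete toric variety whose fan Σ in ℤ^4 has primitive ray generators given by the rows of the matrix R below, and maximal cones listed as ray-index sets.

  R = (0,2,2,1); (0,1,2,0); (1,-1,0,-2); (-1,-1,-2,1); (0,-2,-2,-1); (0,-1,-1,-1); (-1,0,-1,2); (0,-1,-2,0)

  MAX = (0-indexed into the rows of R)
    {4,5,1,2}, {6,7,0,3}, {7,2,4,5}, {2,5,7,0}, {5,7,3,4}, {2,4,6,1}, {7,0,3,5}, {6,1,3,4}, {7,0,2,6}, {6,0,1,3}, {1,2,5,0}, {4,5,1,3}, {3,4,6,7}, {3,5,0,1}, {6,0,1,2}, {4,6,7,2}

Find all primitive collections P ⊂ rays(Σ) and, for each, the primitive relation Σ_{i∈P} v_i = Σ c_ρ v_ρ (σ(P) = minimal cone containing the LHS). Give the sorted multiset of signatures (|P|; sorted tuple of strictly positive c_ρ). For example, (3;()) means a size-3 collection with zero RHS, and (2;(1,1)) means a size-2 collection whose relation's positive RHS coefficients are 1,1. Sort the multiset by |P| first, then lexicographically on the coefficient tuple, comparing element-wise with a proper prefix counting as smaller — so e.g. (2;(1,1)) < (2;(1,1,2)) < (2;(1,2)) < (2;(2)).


Minimal non-faces — 4 found among 8 rays, 16 max cones:

  P={0,4}:  v_{0} + v_{4} = 0 — sig = (2;())
  P={1,7}:  v_{1} + v_{7} = 0 — sig = (2;())
  P={2,3}:  v_{2} + v_{3} = v_{4} — sig = (2;(1))
  P={5,6}:  v_{5} + v_{6} = v_{3} — sig = (2;(1))

Signatures (|P|; sorted positive RHS coefficients), sorted:
{ (2;()) ×2,  (2;(1)) ×2 }


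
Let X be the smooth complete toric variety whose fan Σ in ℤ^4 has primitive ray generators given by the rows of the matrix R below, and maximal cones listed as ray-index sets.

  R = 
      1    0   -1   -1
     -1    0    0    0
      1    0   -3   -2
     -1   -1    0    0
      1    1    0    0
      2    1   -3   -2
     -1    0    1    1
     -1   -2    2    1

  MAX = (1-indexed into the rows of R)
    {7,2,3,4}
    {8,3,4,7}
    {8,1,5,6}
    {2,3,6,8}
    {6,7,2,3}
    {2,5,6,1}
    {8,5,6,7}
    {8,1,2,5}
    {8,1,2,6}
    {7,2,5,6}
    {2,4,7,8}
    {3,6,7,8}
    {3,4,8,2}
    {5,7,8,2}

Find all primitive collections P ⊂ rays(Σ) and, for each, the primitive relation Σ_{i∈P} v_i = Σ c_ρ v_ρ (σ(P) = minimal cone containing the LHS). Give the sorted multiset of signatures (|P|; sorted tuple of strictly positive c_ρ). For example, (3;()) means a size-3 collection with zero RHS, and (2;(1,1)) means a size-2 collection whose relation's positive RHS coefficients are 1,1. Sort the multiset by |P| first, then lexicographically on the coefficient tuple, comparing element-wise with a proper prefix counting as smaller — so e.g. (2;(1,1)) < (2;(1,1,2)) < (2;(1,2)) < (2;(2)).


Minimal non-faces — 9 found among 8 rays, 14 max cones:

  P = {1,7}:  v_{1} + v_{7} = 0  so sig = (2;())
  P = {4,5}:  v_{4} + v_{5} = 0  so sig = (2;())
  P = {3,5}:  v_{3} + v_{5} = v_{6}  so sig = (2;(1))
  P = {4,6}:  v_{4} + v_{6} = v_{3}  so sig = (2;(1))
  P = {1,4}:  v_{1} + v_{4} = v_{2} + v_{6} + v_{8}  so sig = (2;(1,1,1))
  P = {1,3}:  v_{1} + v_{3} = v_{2} + 2·v_{6} + v_{8}  so sig = (2;(1,1,2))
  P = {2,5,6,8}:  v_{2} + v_{5} + v_{6} + v_{8} = v_{1}  so sig = (4;(1))
  P = {2,6,7,8}:  v_{2} + v_{6} + v_{7} + v_{8} = v_{4}  so sig = (4;(1))
  P = {2,3,7,8}:  v_{2} + v_{3} + v_{7} + v_{8} = 2·v_{4}  so sig = (4;(2))

Sorted signature multiset PRS(X):
    (2;())
    (2;())
    (2;(1))
    (2;(1))
    (2;(1,1,1))
    (2;(1,1,2))
    (4;(1))
    (4;(1))
    (4;(2))


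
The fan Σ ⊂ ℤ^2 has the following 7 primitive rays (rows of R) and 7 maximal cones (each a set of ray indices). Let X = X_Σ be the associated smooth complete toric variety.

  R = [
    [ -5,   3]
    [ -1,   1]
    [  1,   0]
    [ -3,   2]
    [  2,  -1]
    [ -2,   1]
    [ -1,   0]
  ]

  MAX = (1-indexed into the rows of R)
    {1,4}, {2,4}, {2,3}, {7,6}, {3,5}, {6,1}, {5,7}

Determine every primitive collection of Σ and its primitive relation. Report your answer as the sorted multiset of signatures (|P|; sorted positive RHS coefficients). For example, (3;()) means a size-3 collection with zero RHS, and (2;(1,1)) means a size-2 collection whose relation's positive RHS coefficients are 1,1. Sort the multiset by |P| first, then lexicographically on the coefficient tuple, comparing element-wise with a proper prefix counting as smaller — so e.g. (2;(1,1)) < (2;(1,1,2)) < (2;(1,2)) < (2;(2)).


|primitive collections| = 14. Relations:

  P = {3,7}:  v_{3} + v_{7} = 0  ⇒ sig = (2;())
  P = {5,6}:  v_{5} + v_{6} = 0  ⇒ sig = (2;())
  P = {1,5}:  v_{1} + v_{5} = v_{4}  ⇒ sig = (2;(1))
  P = {2,5}:  v_{2} + v_{5} = v_{3}  ⇒ sig = (2;(1))
  P = {2,6}:  v_{2} + v_{6} = v_{4}  ⇒ sig = (2;(1))
  P = {2,7}:  v_{2} + v_{7} = v_{6}  ⇒ sig = (2;(1))
  P = {3,6}:  v_{3} + v_{6} = v_{2}  ⇒ sig = (2;(1))
  P = {4,5}:  v_{4} + v_{5} = v_{2}  ⇒ sig = (2;(1))
  P = {4,6}:  v_{4} + v_{6} = v_{1}  ⇒ sig = (2;(1))
  P = {1,3}:  v_{1} + v_{3} = v_{2} + v_{4}  ⇒ sig = (2;(1,1))
  P = {1,2}:  v_{1} + v_{2} = 2·v_{4}  ⇒ sig = (2;(2))
  P = {3,4}:  v_{3} + v_{4} = 2·v_{2}  ⇒ sig = (2;(2))
  P = {4,7}:  v_{4} + v_{7} = 2·v_{6}  ⇒ sig = (2;(2))
  P = {1,7}:  v_{1} + v_{7} = 3·v_{6}  ⇒ sig = (2;(3))

Sorted signature multiset PRS(X):
    (2;())
    (2;())
    (2;(1))
    (2;(1))
    (2;(1))
    (2;(1))
    (2;(1))
    (2;(1))
    (2;(1))
    (2;(1,1))
    (2;(2))
    (2;(2))
    (2;(2))
    (2;(3))


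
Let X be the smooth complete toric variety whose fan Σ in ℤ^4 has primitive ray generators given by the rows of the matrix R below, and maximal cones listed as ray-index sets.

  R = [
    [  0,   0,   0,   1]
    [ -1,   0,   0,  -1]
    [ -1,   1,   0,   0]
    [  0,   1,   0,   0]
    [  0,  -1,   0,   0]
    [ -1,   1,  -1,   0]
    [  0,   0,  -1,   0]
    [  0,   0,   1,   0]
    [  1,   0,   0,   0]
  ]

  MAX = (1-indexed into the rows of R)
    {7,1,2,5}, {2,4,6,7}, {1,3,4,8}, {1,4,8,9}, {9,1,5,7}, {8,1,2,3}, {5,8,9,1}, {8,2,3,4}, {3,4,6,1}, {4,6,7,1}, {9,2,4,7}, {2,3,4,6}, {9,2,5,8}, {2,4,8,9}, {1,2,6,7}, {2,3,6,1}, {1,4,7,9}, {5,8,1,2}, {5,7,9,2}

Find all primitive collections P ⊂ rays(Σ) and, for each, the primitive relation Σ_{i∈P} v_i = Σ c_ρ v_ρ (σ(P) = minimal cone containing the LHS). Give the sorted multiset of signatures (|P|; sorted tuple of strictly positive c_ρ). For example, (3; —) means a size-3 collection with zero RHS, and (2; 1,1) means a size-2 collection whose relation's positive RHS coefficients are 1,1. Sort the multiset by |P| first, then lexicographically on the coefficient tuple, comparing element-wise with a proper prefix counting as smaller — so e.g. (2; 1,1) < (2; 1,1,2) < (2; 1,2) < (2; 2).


10 minimal non-faces of Δ(Σ) (on 9 rays):

  {4,5}:  v_{4} + v_{5} = 0  ⟹  sig = (2; —)
  {7,8}:  v_{7} + v_{8} = 0  ⟹  sig = (2; —)
  {3,7}:  v_{3} + v_{7} = v_{6}  ⟹  sig = (2; 1)
  {3,9}:  v_{3} + v_{9} = v_{4}  ⟹  sig = (2; 1)
  {6,8}:  v_{6} + v_{8} = v_{3}  ⟹  sig = (2; 1)
  {3,5}:  v_{3} + v_{5} = v_{1} + v_{2}  ⟹  sig = (2; 1,1)
  {6,9}:  v_{6} + v_{9} = v_{4} + v_{7}  ⟹  sig = (2; 1,1)
  {5,6}:  v_{5} + v_{6} = v_{1} + v_{2} + v_{7}  ⟹  sig = (2; 1,1,1)
  {1,2,9}:  v_{1} + v_{2} + v_{9} = 0  ⟹  sig = (3; —)
  {1,2,4}:  v_{1} + v_{2} + v_{4} = v_{3}  ⟹  sig = (3; 1)

Signatures (|P|; sorted positive RHS coefficients), sorted:
{ (2; —) ×2,  (2; 1) ×3,  (2; 1,1) ×2,  (2; 1,1,1),  (3; —),  (3; 1) }
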